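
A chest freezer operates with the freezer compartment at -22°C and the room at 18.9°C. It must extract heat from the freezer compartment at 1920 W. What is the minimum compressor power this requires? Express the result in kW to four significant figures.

0.3127 kW

In absolute terms T_C = 251.15 K and T_H = 292.05 K, so ΔT = 40.90 K.
COP_Carnot = T_C/ΔT = 251.15/40.90 = 6.141.
Ẇ_min = Q̇/COP_Carnot = 1920/6.141 = 312.7 W = 0.3127 kW.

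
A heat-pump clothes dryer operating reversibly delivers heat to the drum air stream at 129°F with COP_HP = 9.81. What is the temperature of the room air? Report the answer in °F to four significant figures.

68.99 °F

COP_HP = T_H/(T_H − T_C) gives T_H − T_C = T_H/COP.
With T_H = 327.04 K, T_C = 327.04 × (1 − 1/9.81) = 293.70 K.
Converting, 293.70 K = 68.99°F.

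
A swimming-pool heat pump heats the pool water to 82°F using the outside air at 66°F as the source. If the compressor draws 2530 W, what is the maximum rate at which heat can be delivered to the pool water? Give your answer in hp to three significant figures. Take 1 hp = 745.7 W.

In absolute terms T_C = 292.04 K and T_H = 300.93 K, so ΔT = 8.889 K.
COP_Carnot = T_H/ΔT = 300.93/8.889 = 33.85.
Q̇_max = COP_Carnot × Ẇ = 33.85 × 2530 W = 85650 W = 114.9 hp.

115 hp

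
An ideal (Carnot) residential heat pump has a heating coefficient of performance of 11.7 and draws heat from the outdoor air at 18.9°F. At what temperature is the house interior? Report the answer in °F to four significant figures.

COP_HP = T_H/(T_H − T_C) rearranges to T_H = COP·T_C/(COP − 1).
With T_C = 265.87 K, T_H = 11.7 × 265.87/10.70 = 290.72 K.
Converting, 290.72 K = 63.63°F.

63.63 °F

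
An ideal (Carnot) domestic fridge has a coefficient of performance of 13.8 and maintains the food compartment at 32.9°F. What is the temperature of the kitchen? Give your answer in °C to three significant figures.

20.3 °C

COP_R = T_C/(T_H − T_C) gives T_H − T_C = T_C/COP.
With T_C = 273.65 K, T_H = 273.65 × (1 + 1/13.8) = 293.48 K.
Converting, 293.48 K = 20.33°C.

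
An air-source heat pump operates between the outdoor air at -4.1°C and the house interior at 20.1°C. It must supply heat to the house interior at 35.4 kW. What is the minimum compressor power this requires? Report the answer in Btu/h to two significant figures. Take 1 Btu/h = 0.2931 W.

10000 Btu/h

In absolute terms T_C = 269.05 K and T_H = 293.25 K, so ΔT = 24.20 K.
COP_Carnot = T_H/ΔT = 293.25/24.20 = 12.12.
Ẇ_min = Q̇/COP_Carnot = 35.40/12.12 = 2.921 kW = 9967 Btu/h.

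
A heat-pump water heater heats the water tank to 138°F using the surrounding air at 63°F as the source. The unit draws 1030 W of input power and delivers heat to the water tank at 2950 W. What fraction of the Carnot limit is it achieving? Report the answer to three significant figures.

0.359

COP_actual = Q̇_H/Ẇ = 2950/1030 = 2.864.
In absolute terms T_C = 290.37 K and T_H = 332.04 K, so ΔT = 41.67 K.
COP_Carnot = T_H/ΔT = 332.04/41.67 = 7.969.
η_II = COP_actual/COP_Carnot = 2.864/7.969 = 0.3594.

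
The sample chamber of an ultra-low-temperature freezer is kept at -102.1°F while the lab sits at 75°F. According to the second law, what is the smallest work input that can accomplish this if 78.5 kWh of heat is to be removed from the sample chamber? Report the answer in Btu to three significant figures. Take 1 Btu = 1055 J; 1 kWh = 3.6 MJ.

133000 Btu

In absolute terms T_C = 198.65 K and T_H = 297.04 K, so ΔT = 98.39 K.
The reversible limit is COP_R = T_C/ΔT = 2.019, so W_min = Q_C/COP = Q_C·ΔT/T_C.
W_min = 78.50 × 98.39/198.65 = 38.88 kWh = 132700 Btu.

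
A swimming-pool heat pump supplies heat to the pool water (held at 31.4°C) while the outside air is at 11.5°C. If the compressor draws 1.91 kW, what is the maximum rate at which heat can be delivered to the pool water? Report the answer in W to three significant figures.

29200 W

In absolute terms T_C = 284.65 K and T_H = 304.55 K, so ΔT = 19.90 K.
COP_Carnot = T_H/ΔT = 304.55/19.90 = 15.30.
Q̇_max = COP_Carnot × Ẇ = 15.30 × 1.910 kW = 29.23 kW = 29230 W.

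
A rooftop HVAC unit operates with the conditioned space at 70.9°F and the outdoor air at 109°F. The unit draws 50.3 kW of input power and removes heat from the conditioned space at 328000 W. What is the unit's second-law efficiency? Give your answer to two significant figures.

0.47

Converting, Q̇_C = 328000 W = 328.0 kW, so COP_actual = Q̇_C/Ẇ = 328.0/50.30 = 6.521.
In absolute terms T_C = 294.76 K and T_H = 315.93 K, so ΔT = 21.17 K.
COP_Carnot = T_C/ΔT = 294.76/21.17 = 13.93.
η_II = COP_actual/COP_Carnot = 6.521/13.93 = 0.4683.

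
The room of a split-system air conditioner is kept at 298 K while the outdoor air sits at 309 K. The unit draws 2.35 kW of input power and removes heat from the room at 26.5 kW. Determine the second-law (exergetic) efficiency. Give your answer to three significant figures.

0.416

COP_actual = Q̇_C/Ẇ = 26.50/2.350 = 11.28.
The reservoir spacing is ΔT = 309 − 298 = 11.00 K.
COP_Carnot = T_C/ΔT = 298.00/11.00 = 27.09.
η_II = COP_actual/COP_Carnot = 11.28/27.09 = 0.4163.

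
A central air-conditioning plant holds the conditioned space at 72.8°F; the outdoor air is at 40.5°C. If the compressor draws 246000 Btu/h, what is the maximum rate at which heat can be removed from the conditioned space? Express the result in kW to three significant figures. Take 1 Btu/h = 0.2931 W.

In absolute terms T_C = 295.82 K and T_H = 313.65 K, so ΔT = 17.83 K.
COP_Carnot = T_C/ΔT = 295.82/17.83 = 16.59.
Q̇_max = COP_Carnot × Ẇ = 16.59 × 246000 Btu/h = 4081000 Btu/h = 1196 kW.

1200 kW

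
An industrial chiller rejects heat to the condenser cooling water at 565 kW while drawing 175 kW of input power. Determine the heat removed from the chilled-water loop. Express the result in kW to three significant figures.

For a cyclic device the first law requires Q̇_H = Q̇_C + Ẇ.
Q̇_C = Q̇_H − Ẇ = 390.0 kW.

390 kW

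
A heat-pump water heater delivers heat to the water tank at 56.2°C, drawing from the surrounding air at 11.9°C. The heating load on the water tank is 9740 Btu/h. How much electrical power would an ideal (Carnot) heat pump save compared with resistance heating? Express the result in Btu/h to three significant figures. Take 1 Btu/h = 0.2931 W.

In absolute terms T_C = 285.05 K and T_H = 329.35 K, so ΔT = 44.30 K.
COP_Carnot = T_H/ΔT = 329.35/44.30 = 7.435.
Resistance heating needs Ẇ_res = Q̇_H = 9740 Btu/h; the reversible heat pump needs only Ẇ_hp = Q̇_H/COP = 1310 Btu/h.
Saving = 9740 − 1310 = 8430 Btu/h.

8430 Btu/h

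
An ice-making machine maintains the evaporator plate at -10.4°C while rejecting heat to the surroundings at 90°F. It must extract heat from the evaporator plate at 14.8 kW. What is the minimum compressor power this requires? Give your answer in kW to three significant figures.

In absolute terms T_C = 262.75 K and T_H = 305.37 K, so ΔT = 42.62 K.
COP_Carnot = T_C/ΔT = 262.75/42.62 = 6.165.
Ẇ_min = Q̇/COP_Carnot = 14.80/6.165 = 2.401 kW.

2.40 kW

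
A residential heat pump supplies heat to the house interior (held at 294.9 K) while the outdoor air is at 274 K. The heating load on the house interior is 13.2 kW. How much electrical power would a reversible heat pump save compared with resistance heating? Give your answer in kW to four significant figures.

12.26 kW

The reservoir spacing is ΔT = 294.9 − 274 = 20.90 K.
COP_Carnot = T_H/ΔT = 294.90/20.90 = 14.11.
Resistance heating needs Ẇ_res = Q̇_H = 13.20 kW; the reversible heat pump needs only Ẇ_hp = Q̇_H/COP = 0.9355 kW.
Saving = 13.20 − 0.9355 = 12.26 kW.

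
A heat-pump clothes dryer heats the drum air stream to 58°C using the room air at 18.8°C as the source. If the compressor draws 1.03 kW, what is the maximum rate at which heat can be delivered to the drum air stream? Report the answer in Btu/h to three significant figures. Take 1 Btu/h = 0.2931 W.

In absolute terms T_C = 291.95 K and T_H = 331.15 K, so ΔT = 39.20 K.
COP_Carnot = T_H/ΔT = 331.15/39.20 = 8.448.
Q̇_max = COP_Carnot × Ẇ = 8.448 × 1.030 kW = 8.701 kW = 29690 Btu/h.

29700 Btu/h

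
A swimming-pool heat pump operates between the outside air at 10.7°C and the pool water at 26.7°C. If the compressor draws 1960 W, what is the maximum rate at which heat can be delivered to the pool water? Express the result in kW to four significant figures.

In absolute terms T_C = 283.85 K and T_H = 299.85 K, so ΔT = 16.00 K.
COP_Carnot = T_H/ΔT = 299.85/16.00 = 18.74.
Q̇_max = COP_Carnot × Ẇ = 18.74 × 1960 W = 36730 W = 36.73 kW.

36.73 kW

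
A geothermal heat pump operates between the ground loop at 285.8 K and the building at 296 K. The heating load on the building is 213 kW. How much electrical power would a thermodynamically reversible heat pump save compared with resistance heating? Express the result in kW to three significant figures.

206 kW

The reservoir spacing is ΔT = 296 − 285.8 = 10.20 K.
COP_Carnot = T_H/ΔT = 296.00/10.20 = 29.02.
Resistance heating needs Ẇ_res = Q̇_H = 213.0 kW; the reversible heat pump needs only Ẇ_hp = Q̇_H/COP = 7.340 kW.
Saving = 213.0 − 7.340 = 205.7 kW.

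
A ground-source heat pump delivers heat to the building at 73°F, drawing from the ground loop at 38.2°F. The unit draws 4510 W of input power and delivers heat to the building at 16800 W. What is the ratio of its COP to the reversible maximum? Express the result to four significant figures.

COP_actual = Q̇_H/Ẇ = 16800/4510 = 3.725.
In absolute terms T_C = 276.59 K and T_H = 295.93 K, so ΔT = 19.33 K.
COP_Carnot = T_H/ΔT = 295.93/19.33 = 15.31.
η_II = COP_actual/COP_Carnot = 3.725/15.31 = 0.2434.

0.2434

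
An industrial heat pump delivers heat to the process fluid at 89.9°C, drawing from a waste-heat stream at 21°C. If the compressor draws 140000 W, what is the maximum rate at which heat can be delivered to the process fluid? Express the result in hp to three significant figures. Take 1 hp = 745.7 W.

989 hp

In absolute terms T_C = 294.15 K and T_H = 363.05 K, so ΔT = 68.90 K.
COP_Carnot = T_H/ΔT = 363.05/68.90 = 5.269.
Q̇_max = COP_Carnot × Ẇ = 5.269 × 140000 W = 737700 W = 989.3 hp.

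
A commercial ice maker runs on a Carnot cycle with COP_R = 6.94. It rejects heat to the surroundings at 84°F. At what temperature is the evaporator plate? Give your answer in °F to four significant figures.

15.53 °F

For a Carnot refrigerator COP_R = T_C/(T_H − T_C), so T_C = COP·T_H/(1 + COP).
With T_H = 302.04 K, T_C = 6.94 × 302.04/7.940 = 264.00 K.
Converting, 264.00 K = 15.53°F.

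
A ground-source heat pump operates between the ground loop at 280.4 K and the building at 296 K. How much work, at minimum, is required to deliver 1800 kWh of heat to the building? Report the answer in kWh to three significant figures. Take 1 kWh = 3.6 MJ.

The reservoir spacing is ΔT = 296 − 280.4 = 15.60 K.
The reversible limit is COP_HP = T_H/ΔT = 18.97, so W_min = Q_H/COP = Q_H·ΔT/T_H.
W_min = 1800 × 15.60/296.00 = 94.86 kWh.

94.9 kWh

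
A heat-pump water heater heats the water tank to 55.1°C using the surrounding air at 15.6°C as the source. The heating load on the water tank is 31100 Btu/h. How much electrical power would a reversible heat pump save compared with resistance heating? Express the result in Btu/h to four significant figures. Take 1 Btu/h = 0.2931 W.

27360 Btu/h

In absolute terms T_C = 288.75 K and T_H = 328.25 K, so ΔT = 39.50 K.
COP_Carnot = T_H/ΔT = 328.25/39.50 = 8.310.
Resistance heating needs Ẇ_res = Q̇_H = 31100 Btu/h; the reversible heat pump needs only Ẇ_hp = Q̇_H/COP = 3742 Btu/h.
Saving = 31100 − 3742 = 27360 Btu/h.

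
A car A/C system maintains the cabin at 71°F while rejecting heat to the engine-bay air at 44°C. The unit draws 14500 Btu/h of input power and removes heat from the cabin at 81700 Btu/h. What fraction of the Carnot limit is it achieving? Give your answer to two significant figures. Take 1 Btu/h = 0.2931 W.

0.43

COP_actual = Q̇_C/Ẇ = 81700/14500 = 5.634.
In absolute terms T_C = 294.82 K and T_H = 317.15 K, so ΔT = 22.33 K.
COP_Carnot = T_C/ΔT = 294.82/22.33 = 13.20.
η_II = COP_actual/COP_Carnot = 5.634/13.20 = 0.4268.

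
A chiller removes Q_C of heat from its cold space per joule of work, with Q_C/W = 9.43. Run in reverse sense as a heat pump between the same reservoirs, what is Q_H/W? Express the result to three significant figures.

10.4

The first law on one cycle gives Q_H = Q_C + W, so Q_H/W = Q_C/W + 1.
COP_HP = COP_R + 1 = 9.43 + 1 = 10.43.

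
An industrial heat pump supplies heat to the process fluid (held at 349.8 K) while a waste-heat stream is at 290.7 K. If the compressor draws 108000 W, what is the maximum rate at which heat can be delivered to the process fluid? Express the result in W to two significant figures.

640000 W

The reservoir spacing is ΔT = 349.8 − 290.7 = 59.10 K.
COP_Carnot = T_H/ΔT = 349.80/59.10 = 5.919.
Q̇_max = COP_Carnot × Ẇ = 5.919 × 108000 W = 639200 W.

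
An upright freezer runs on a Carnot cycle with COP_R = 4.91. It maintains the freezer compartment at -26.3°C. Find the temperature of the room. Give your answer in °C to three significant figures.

24.0 °C

COP_R = T_C/(T_H − T_C) gives T_H − T_C = T_C/COP.
With T_C = 246.85 K, T_H = 246.85 × (1 + 1/4.91) = 297.12 K.
Converting, 297.12 K = 23.97°C.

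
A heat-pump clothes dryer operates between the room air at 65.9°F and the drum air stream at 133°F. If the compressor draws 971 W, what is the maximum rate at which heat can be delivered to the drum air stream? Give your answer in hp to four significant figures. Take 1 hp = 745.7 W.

In absolute terms T_C = 291.98 K and T_H = 329.26 K, so ΔT = 37.28 K.
COP_Carnot = T_H/ΔT = 329.26/37.28 = 8.833.
Q̇_max = COP_Carnot × Ẇ = 8.833 × 971.0 W = 8576 W = 11.50 hp.

11.50 hp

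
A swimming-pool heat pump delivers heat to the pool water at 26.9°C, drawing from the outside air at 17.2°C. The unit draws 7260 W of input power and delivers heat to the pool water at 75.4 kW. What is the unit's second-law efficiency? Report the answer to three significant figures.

Converting, Q̇_H = 75.40 kW = 75400 W, so COP_actual = Q̇_H/Ẇ = 75400/7260 = 10.39.
In absolute terms T_C = 290.35 K and T_H = 300.05 K, so ΔT = 9.700 K.
COP_Carnot = T_H/ΔT = 300.05/9.700 = 30.93.
η_II = COP_actual/COP_Carnot = 10.39/30.93 = 0.3357.

0.336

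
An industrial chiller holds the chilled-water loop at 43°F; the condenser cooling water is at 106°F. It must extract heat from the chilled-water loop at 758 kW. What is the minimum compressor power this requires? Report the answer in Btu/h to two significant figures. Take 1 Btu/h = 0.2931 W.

In absolute terms T_C = 279.26 K and T_H = 314.26 K, so ΔT = 35.00 K.
COP_Carnot = T_C/ΔT = 279.26/35.00 = 7.979.
Ẇ_min = Q̇/COP_Carnot = 758.0/7.979 = 95.00 kW = 324100 Btu/h.

320000 Btu/h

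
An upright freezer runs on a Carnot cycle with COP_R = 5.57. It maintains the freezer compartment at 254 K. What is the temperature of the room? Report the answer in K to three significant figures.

300 K

COP_R = T_C/(T_H − T_C) gives T_H − T_C = T_C/COP.
With T_C = 254.00 K, T_H = 254.00 × (1 + 1/5.57) = 299.60 K.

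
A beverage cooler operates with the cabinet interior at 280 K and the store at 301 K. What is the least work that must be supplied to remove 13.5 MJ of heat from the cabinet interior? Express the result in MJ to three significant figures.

1.01 MJ

The reservoir spacing is ΔT = 301 − 280 = 21.00 K.
The reversible limit is COP_R = T_C/ΔT = 13.33, so W_min = Q_C/COP = Q_C·ΔT/T_C.
W_min = 13.50 × 21.00/280.00 = 1.013 MJ.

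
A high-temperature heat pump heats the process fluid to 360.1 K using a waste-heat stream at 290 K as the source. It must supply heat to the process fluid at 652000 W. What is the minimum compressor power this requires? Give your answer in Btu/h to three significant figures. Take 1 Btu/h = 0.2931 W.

The reservoir spacing is ΔT = 360.1 − 290 = 70.10 K.
COP_Carnot = T_H/ΔT = 360.10/70.10 = 5.137.
Ẇ_min = Q̇/COP_Carnot = 652000/5.137 = 126900 W = 433000 Btu/h.

433000 Btu/h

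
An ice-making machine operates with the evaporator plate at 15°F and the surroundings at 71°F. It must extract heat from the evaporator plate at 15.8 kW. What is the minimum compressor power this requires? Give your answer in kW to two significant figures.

In absolute terms T_C = 263.71 K and T_H = 294.82 K, so ΔT = 31.11 K.
COP_Carnot = T_C/ΔT = 263.71/31.11 = 8.476.
Ẇ_min = Q̇/COP_Carnot = 15.80/8.476 = 1.864 kW.

1.9 kW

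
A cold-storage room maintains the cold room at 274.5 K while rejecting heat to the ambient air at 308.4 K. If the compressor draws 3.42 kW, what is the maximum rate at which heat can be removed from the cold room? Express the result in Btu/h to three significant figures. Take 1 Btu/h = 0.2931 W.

94500 Btu/h

The reservoir spacing is ΔT = 308.4 − 274.5 = 33.90 K.
COP_Carnot = T_C/ΔT = 274.50/33.90 = 8.097.
Q̇_max = COP_Carnot × Ẇ = 8.097 × 3.420 kW = 27.69 kW = 94480 Btu/h.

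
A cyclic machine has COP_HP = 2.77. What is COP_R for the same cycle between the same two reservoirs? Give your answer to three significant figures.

Since Q_H = Q_C + W for any cycle, COP_R = Q_C/W = Q_H/W − 1.
COP_R = 2.77 − 1 = 1.77.

1.77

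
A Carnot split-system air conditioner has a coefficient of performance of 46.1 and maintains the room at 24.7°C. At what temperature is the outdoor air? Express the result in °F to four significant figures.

COP_R = T_C/(T_H − T_C) gives T_H − T_C = T_C/COP.
With T_C = 297.85 K, T_H = 297.85 × (1 + 1/46.1) = 304.31 K.
Converting, 304.31 K = 88.09°F.

88.09 °F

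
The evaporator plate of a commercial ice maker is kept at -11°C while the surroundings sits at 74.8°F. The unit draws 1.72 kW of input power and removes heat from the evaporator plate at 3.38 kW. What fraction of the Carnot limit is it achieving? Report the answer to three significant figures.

COP_actual = Q̇_C/Ẇ = 3.380/1.720 = 1.965.
In absolute terms T_C = 262.15 K and T_H = 296.93 K, so ΔT = 34.78 K.
COP_Carnot = T_C/ΔT = 262.15/34.78 = 7.538.
η_II = COP_actual/COP_Carnot = 1.965/7.538 = 0.2607.

0.261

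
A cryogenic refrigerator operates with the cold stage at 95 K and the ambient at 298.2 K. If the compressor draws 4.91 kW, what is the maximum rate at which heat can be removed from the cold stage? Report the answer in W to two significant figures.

The reservoir spacing is ΔT = 298.2 − 95 = 203.2 K.
COP_Carnot = T_C/ΔT = 95.00/203.2 = 0.4675.
Q̇_max = COP_Carnot × Ẇ = 0.4675 × 4.910 kW = 2.296 kW = 2296 W.

2300 W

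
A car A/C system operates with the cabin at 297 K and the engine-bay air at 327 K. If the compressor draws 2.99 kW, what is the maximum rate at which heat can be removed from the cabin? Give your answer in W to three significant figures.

The reservoir spacing is ΔT = 327 − 297 = 30.00 K.
COP_Carnot = T_C/ΔT = 297.00/30.00 = 9.900.
Q̇_max = COP_Carnot × Ẇ = 9.900 × 2.990 kW = 29.60 kW = 29600 W.

29600 W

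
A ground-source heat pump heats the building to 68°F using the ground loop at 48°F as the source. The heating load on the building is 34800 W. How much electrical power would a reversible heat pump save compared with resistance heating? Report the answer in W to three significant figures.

33500 W

In absolute terms T_C = 282.04 K and T_H = 293.15 K, so ΔT = 11.11 K.
COP_Carnot = T_H/ΔT = 293.15/11.11 = 26.38.
Resistance heating needs Ẇ_res = Q̇_H = 34800 W; the reversible heat pump needs only Ẇ_hp = Q̇_H/COP = 1319 W.
Saving = 34800 − 1319 = 33480 W.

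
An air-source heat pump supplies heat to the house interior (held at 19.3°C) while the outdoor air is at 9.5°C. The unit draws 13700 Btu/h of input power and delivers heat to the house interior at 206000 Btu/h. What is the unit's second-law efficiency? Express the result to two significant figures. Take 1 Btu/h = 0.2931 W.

0.50

COP_actual = Q̇_H/Ẇ = 206000/13700 = 15.04.
In absolute terms T_C = 282.65 K and T_H = 292.45 K, so ΔT = 9.800 K.
COP_Carnot = T_H/ΔT = 292.45/9.800 = 29.84.
η_II = COP_actual/COP_Carnot = 15.04/29.84 = 0.5039.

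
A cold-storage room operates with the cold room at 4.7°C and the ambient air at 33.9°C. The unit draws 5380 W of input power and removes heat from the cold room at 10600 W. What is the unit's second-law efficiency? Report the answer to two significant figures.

COP_actual = Q̇_C/Ẇ = 10600/5380 = 1.970.
In absolute terms T_C = 277.85 K and T_H = 307.05 K, so ΔT = 29.20 K.
COP_Carnot = T_C/ΔT = 277.85/29.20 = 9.515.
η_II = COP_actual/COP_Carnot = 1.970/9.515 = 0.2071.

0.21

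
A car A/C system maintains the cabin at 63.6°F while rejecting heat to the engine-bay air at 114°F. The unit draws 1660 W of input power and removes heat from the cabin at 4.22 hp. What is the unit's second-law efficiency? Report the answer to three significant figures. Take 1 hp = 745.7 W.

Converting, Q̇_C = 4.220 hp = 3147 W, so COP_actual = Q̇_C/Ẇ = 3147/1660 = 1.896.
In absolute terms T_C = 290.71 K and T_H = 318.71 K, so ΔT = 28.00 K.
COP_Carnot = T_C/ΔT = 290.71/28.00 = 10.38.
η_II = COP_actual/COP_Carnot = 1.896/10.38 = 0.1826.

0.183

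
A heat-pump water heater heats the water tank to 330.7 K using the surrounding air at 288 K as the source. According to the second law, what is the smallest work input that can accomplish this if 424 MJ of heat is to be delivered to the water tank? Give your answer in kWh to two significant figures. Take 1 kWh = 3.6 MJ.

The reservoir spacing is ΔT = 330.7 − 288 = 42.70 K.
The reversible limit is COP_HP = T_H/ΔT = 7.745, so W_min = Q_H/COP = Q_H·ΔT/T_H.
W_min = 424.0 × 42.70/330.70 = 54.75 MJ = 15.21 kWh.

15 kWh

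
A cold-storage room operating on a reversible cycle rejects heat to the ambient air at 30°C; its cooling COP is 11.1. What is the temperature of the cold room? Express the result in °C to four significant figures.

For a Carnot refrigerator COP_R = T_C/(T_H − T_C), so T_C = COP·T_H/(1 + COP).
With T_H = 303.15 K, T_C = 11.1 × 303.15/12.10 = 278.10 K.
Converting, 278.10 K = 4.95°C.

4.946 °C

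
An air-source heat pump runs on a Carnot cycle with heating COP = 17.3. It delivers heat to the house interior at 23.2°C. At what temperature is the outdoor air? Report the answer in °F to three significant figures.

COP_HP = T_H/(T_H − T_C) gives T_H − T_C = T_H/COP.
With T_H = 296.35 K, T_C = 296.35 × (1 − 1/17.3) = 279.22 K.
Converting, 279.22 K = 42.93°F.

42.9 °F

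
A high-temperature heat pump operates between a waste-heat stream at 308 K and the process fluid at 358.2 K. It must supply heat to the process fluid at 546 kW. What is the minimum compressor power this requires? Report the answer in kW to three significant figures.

The reservoir spacing is ΔT = 358.2 − 308 = 50.20 K.
COP_Carnot = T_H/ΔT = 358.20/50.20 = 7.135.
Ẇ_min = Q̇/COP_Carnot = 546.0/7.135 = 76.52 kW.

76.5 kW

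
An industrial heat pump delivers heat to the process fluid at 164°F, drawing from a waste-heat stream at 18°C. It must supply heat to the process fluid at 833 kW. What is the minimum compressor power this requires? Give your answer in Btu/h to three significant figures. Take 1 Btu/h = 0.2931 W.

In absolute terms T_C = 291.15 K and T_H = 346.48 K, so ΔT = 55.33 K.
COP_Carnot = T_H/ΔT = 346.48/55.33 = 6.262.
Ẇ_min = Q̇/COP_Carnot = 833.0/6.262 = 133.0 kW = 453900 Btu/h.

454000 Btu/h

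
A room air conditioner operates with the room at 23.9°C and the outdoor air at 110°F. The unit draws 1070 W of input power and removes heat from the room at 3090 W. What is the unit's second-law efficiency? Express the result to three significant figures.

COP_actual = Q̇_C/Ẇ = 3090/1070 = 2.888.
In absolute terms T_C = 297.05 K and T_H = 316.48 K, so ΔT = 19.43 K.
COP_Carnot = T_C/ΔT = 297.05/19.43 = 15.29.
η_II = COP_actual/COP_Carnot = 2.888/15.29 = 0.1889.

0.189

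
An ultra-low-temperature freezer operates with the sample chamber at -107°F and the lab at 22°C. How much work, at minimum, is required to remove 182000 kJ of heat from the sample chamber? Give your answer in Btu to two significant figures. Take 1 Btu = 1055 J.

87000 Btu

In absolute terms T_C = 195.93 K and T_H = 295.15 K, so ΔT = 99.22 K.
The reversible limit is COP_R = T_C/ΔT = 1.975, so W_min = Q_C/COP = Q_C·ΔT/T_C.
W_min = 182000 × 99.22/195.93 = 92170 kJ = 87360 Btu.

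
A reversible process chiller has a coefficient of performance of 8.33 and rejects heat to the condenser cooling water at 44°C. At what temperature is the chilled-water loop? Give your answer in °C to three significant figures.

For a Carnot refrigerator COP_R = T_C/(T_H − T_C), so T_C = COP·T_H/(1 + COP).
With T_H = 317.15 K, T_C = 8.33 × 317.15/9.330 = 283.16 K.
Converting, 283.16 K = 10.01°C.

10.0 °C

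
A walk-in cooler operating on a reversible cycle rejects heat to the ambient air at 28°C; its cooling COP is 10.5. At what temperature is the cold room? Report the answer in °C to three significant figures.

1.81 °C

For a Carnot refrigerator COP_R = T_C/(T_H − T_C), so T_C = COP·T_H/(1 + COP).
With T_H = 301.15 K, T_C = 10.5 × 301.15/11.50 = 274.96 K.
Converting, 274.96 K = 1.81°C.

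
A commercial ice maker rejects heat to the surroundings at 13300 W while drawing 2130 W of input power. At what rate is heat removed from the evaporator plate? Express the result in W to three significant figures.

11200 W

For a cyclic device the first law requires Q̇_H = Q̇_C + Ẇ.
Q̇_C = Q̇_H − Ẇ = 11170 W.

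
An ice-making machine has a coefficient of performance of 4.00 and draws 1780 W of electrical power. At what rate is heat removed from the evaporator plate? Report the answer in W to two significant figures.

7100 W

Q̇_C = COP × Ẇ = 4.00 × 1780 = 7120 W.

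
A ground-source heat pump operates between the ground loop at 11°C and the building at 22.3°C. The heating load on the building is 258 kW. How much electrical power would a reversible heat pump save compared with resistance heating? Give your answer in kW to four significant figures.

In absolute terms T_C = 284.15 K and T_H = 295.45 K, so ΔT = 11.30 K.
COP_Carnot = T_H/ΔT = 295.45/11.30 = 26.15.
Resistance heating needs Ẇ_res = Q̇_H = 258.0 kW; the reversible heat pump needs only Ẇ_hp = Q̇_H/COP = 9.868 kW.
Saving = 258.0 − 9.868 = 248.1 kW.

248.1 kW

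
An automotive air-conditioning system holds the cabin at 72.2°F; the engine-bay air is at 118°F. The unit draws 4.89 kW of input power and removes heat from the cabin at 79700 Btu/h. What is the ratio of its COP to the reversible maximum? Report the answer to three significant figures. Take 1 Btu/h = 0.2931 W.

0.411

Converting, Q̇_C = 79700 Btu/h = 23.36 kW, so COP_actual = Q̇_C/Ẇ = 23.36/4.890 = 4.777.
In absolute terms T_C = 295.48 K and T_H = 320.93 K, so ΔT = 25.44 K.
COP_Carnot = T_C/ΔT = 295.48/25.44 = 11.61.
η_II = COP_actual/COP_Carnot = 4.777/11.61 = 0.4114.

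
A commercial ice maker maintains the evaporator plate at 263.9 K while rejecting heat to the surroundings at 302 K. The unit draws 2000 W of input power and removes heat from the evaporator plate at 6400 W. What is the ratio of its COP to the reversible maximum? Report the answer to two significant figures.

0.46

COP_actual = Q̇_C/Ẇ = 6400/2000 = 3.200.
The reservoir spacing is ΔT = 302 − 263.9 = 38.10 K.
COP_Carnot = T_C/ΔT = 263.90/38.10 = 6.927.
η_II = COP_actual/COP_Carnot = 3.200/6.927 = 0.4620.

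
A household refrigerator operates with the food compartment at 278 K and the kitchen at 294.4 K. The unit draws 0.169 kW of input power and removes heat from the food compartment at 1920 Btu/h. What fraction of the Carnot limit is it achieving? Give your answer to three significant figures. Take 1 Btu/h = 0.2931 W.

0.196

Converting, Q̇_C = 1920 Btu/h = 0.5628 kW, so COP_actual = Q̇_C/Ẇ = 0.5628/0.1690 = 3.330.
The reservoir spacing is ΔT = 294.4 − 278 = 16.40 K.
COP_Carnot = T_C/ΔT = 278.00/16.40 = 16.95.
η_II = COP_actual/COP_Carnot = 3.330/16.95 = 0.1964.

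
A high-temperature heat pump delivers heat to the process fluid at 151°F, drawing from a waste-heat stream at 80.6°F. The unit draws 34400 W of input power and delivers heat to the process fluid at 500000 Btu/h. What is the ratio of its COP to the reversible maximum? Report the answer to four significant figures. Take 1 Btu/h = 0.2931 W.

Converting, Q̇_H = 500000 Btu/h = 146600 W, so COP_actual = Q̇_H/Ẇ = 146600/34400 = 4.260.
In absolute terms T_C = 300.15 K and T_H = 339.26 K, so ΔT = 39.11 K.
COP_Carnot = T_H/ΔT = 339.26/39.11 = 8.674.
η_II = COP_actual/COP_Carnot = 4.260/8.674 = 0.4911.

0.4911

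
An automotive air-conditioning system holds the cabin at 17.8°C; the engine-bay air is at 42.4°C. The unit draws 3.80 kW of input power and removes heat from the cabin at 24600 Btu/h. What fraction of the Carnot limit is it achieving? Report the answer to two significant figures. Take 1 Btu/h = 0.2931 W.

Converting, Q̇_C = 24600 Btu/h = 7.210 kW, so COP_actual = Q̇_C/Ẇ = 7.210/3.800 = 1.897.
In absolute terms T_C = 290.95 K and T_H = 315.55 K, so ΔT = 24.60 K.
COP_Carnot = T_C/ΔT = 290.95/24.60 = 11.83.
η_II = COP_actual/COP_Carnot = 1.897/11.83 = 0.1604.

0.16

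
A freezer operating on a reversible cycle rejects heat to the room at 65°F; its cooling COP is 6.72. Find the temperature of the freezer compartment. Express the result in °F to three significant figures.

For a Carnot refrigerator COP_R = T_C/(T_H − T_C), so T_C = COP·T_H/(1 + COP).
With T_H = 291.48 K, T_C = 6.72 × 291.48/7.720 = 253.73 K.
Converting, 253.73 K = -2.96°F.

-2.96 °F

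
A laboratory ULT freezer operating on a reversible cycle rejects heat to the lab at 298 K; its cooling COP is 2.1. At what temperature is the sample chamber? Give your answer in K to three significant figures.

For a Carnot refrigerator COP_R = T_C/(T_H − T_C), so T_C = COP·T_H/(1 + COP).
With T_H = 298.00 K, T_C = 2.1 × 298.00/3.100 = 201.87 K.

202 K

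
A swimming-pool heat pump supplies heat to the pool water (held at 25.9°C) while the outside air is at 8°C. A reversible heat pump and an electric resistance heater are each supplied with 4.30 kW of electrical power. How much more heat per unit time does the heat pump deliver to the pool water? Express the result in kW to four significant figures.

In absolute terms T_C = 281.15 K and T_H = 299.05 K, so ΔT = 17.90 K.
COP_Carnot = T_H/ΔT = 299.05/17.90 = 16.71.
The heat pump delivers Q̇_H = COP × Ẇ = 71.84 kW; the resistance heater delivers Ẇ = 4.300 kW.
Extra = (COP − 1)·Ẇ = 67.54 kW.

67.54 kW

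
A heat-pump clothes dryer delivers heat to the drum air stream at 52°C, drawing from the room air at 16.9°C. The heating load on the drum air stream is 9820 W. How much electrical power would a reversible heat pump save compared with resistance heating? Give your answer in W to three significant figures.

In absolute terms T_C = 290.05 K and T_H = 325.15 K, so ΔT = 35.10 K.
COP_Carnot = T_H/ΔT = 325.15/35.10 = 9.264.
Resistance heating needs Ẇ_res = Q̇_H = 9820 W; the reversible heat pump needs only Ẇ_hp = Q̇_H/COP = 1060 W.
Saving = 9820 − 1060 = 8760 W.

8760 W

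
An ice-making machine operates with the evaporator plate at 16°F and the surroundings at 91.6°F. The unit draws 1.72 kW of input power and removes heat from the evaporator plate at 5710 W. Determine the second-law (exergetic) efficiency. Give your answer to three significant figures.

Converting, Q̇_C = 5710 W = 5.710 kW, so COP_actual = Q̇_C/Ẇ = 5.710/1.720 = 3.320.
In absolute terms T_C = 264.26 K and T_H = 306.26 K, so ΔT = 42.00 K.
COP_Carnot = T_C/ΔT = 264.26/42.00 = 6.292.
η_II = COP_actual/COP_Carnot = 3.320/6.292 = 0.5276.

0.528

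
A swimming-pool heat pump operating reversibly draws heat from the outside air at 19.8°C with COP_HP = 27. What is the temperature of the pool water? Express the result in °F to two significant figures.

88 °F

COP_HP = T_H/(T_H − T_C) rearranges to T_H = COP·T_C/(COP − 1).
With T_C = 292.95 K, T_H = 27 × 292.95/26.00 = 304.22 K.
Converting, 304.22 K = 87.92°F.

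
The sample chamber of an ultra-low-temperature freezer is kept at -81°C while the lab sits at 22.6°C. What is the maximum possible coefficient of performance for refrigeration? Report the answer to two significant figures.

1.9

In absolute terms T_C = 192.15 K and T_H = 295.75 K, so ΔT = 103.6 K.
For a reversible cycle, COP_Carnot = T_C/ΔT = 192.15/103.6 = 1.855.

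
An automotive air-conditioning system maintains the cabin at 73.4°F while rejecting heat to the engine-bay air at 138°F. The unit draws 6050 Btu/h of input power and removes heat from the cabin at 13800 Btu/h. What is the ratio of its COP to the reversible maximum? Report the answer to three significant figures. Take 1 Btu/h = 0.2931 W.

COP_actual = Q̇_C/Ẇ = 13800/6050 = 2.281.
In absolute terms T_C = 296.15 K and T_H = 332.04 K, so ΔT = 35.89 K.
COP_Carnot = T_C/ΔT = 296.15/35.89 = 8.252.
η_II = COP_actual/COP_Carnot = 2.281/8.252 = 0.2764.

0.276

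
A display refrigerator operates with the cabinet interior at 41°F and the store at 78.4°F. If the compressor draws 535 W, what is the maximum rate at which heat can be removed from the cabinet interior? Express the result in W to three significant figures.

7160 W

In absolute terms T_C = 278.15 K and T_H = 298.93 K, so ΔT = 20.78 K.
COP_Carnot = T_C/ΔT = 278.15/20.78 = 13.39.
Q̇_max = COP_Carnot × Ẇ = 13.39 × 535.0 W = 7162 W.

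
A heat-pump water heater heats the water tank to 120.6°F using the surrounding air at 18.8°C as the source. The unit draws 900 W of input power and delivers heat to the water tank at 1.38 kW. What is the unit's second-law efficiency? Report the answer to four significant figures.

0.1447

Converting, Q̇_H = 1.380 kW = 1380 W, so COP_actual = Q̇_H/Ẇ = 1380/900.0 = 1.533.
In absolute terms T_C = 291.95 K and T_H = 322.37 K, so ΔT = 30.42 K.
COP_Carnot = T_H/ΔT = 322.37/30.42 = 10.60.
η_II = COP_actual/COP_Carnot = 1.533/10.60 = 0.1447.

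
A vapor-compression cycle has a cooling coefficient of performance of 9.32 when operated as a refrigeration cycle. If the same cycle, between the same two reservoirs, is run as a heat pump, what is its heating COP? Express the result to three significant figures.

10.3

The first law on one cycle gives Q_H = Q_C + W, so Q_H/W = Q_C/W + 1.
COP_HP = COP_R + 1 = 9.32 + 1 = 10.32.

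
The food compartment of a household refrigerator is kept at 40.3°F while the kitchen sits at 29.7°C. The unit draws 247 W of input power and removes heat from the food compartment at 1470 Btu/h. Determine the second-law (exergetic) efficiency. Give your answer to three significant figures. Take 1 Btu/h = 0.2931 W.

Converting, Q̇_C = 1470 Btu/h = 430.9 W, so COP_actual = Q̇_C/Ẇ = 430.9/247.0 = 1.744.
In absolute terms T_C = 277.76 K and T_H = 302.85 K, so ΔT = 25.09 K.
COP_Carnot = T_C/ΔT = 277.76/25.09 = 11.07.
η_II = COP_actual/COP_Carnot = 1.744/11.07 = 0.1576.

0.158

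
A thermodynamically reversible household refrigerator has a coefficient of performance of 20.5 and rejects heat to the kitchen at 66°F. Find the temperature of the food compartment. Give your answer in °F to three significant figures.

For a Carnot refrigerator COP_R = T_C/(T_H − T_C), so T_C = COP·T_H/(1 + COP).
With T_H = 292.04 K, T_C = 20.5 × 292.04/21.50 = 278.46 K.
Converting, 278.46 K = 41.55°F.

41.6 °F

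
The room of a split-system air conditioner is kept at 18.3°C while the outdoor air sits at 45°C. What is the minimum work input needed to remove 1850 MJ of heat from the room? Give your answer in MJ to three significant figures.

169 MJ

In absolute terms T_C = 291.45 K and T_H = 318.15 K, so ΔT = 26.70 K.
The reversible limit is COP_R = T_C/ΔT = 10.92, so W_min = Q_C/COP = Q_C·ΔT/T_C.
W_min = 1850 × 26.70/291.45 = 169.5 MJ.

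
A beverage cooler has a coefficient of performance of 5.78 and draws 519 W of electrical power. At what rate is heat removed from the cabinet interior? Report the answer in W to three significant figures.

3000 W

Q̇_C = COP × Ẇ = 5.78 × 519.0 = 3000 W.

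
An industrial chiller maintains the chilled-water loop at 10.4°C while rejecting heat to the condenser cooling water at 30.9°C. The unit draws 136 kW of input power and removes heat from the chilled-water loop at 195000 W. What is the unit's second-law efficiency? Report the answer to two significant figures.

0.10

Converting, Q̇_C = 195000 W = 195.0 kW, so COP_actual = Q̇_C/Ẇ = 195.0/136.0 = 1.434.
In absolute terms T_C = 283.55 K and T_H = 304.05 K, so ΔT = 20.50 K.
COP_Carnot = T_C/ΔT = 283.55/20.50 = 13.83.
η_II = COP_actual/COP_Carnot = 1.434/13.83 = 0.1037.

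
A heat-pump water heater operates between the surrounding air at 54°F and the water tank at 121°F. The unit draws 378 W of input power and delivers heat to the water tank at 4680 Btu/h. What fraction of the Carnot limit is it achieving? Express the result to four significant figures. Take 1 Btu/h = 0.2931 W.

Converting, Q̇_H = 4680 Btu/h = 1372 W, so COP_actual = Q̇_H/Ẇ = 1372/378.0 = 3.629.
In absolute terms T_C = 285.37 K and T_H = 322.59 K, so ΔT = 37.22 K.
COP_Carnot = T_H/ΔT = 322.59/37.22 = 8.667.
η_II = COP_actual/COP_Carnot = 3.629/8.667 = 0.4187.

0.4187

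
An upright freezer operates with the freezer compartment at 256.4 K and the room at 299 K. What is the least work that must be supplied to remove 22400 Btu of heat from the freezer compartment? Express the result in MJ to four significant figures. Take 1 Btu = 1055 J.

3.926 MJ

The reservoir spacing is ΔT = 299 − 256.4 = 42.60 K.
The reversible limit is COP_R = T_C/ΔT = 6.019, so W_min = Q_C/COP = Q_C·ΔT/T_C.
W_min = 22400 × 42.60/256.40 = 3722 Btu = 3.926 MJ.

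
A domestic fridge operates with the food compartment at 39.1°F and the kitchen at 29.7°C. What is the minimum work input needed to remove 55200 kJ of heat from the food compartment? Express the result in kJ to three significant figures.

5130 kJ

In absolute terms T_C = 277.09 K and T_H = 302.85 K, so ΔT = 25.76 K.
The reversible limit is COP_R = T_C/ΔT = 10.76, so W_min = Q_C/COP = Q_C·ΔT/T_C.
W_min = 55200 × 25.76/277.09 = 5131 kJ.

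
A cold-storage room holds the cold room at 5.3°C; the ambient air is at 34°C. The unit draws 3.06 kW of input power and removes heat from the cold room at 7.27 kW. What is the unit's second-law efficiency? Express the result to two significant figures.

0.24

COP_actual = Q̇_C/Ẇ = 7.270/3.060 = 2.376.
In absolute terms T_C = 278.45 K and T_H = 307.15 K, so ΔT = 28.70 K.
COP_Carnot = T_C/ΔT = 278.45/28.70 = 9.702.
η_II = COP_actual/COP_Carnot = 2.376/9.702 = 0.2449.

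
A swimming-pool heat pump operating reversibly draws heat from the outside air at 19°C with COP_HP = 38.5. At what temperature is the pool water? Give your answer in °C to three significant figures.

26.8 °C

COP_HP = T_H/(T_H − T_C) rearranges to T_H = COP·T_C/(COP − 1).
With T_C = 292.15 K, T_H = 38.5 × 292.15/37.50 = 299.94 K.
Converting, 299.94 K = 26.79°C.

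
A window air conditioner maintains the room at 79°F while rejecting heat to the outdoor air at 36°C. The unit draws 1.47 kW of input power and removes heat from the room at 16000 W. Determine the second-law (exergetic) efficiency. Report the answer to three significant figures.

Converting, Q̇_C = 16000 W = 16.00 kW, so COP_actual = Q̇_C/Ẇ = 16.00/1.470 = 10.88.
In absolute terms T_C = 299.26 K and T_H = 309.15 K, so ΔT = 9.889 K.
COP_Carnot = T_C/ΔT = 299.26/9.889 = 30.26.
η_II = COP_actual/COP_Carnot = 10.88/30.26 = 0.3597.

0.360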